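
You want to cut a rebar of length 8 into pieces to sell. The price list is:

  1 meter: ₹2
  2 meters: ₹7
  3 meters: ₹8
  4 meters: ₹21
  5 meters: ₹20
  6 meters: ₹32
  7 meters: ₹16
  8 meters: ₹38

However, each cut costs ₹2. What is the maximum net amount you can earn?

40

Build net[k] bottom-up: net[k] = max over allowed piece i of (p[i] + net[k−i]) − 2 per cut.
net[1] = 2
net[2] = max(2+2-2, 7+0) = 7
net[3] = max(2+7-2, 7+2-2, 8+0) = 8
net[4] = max(2+8-2, 7+7-2, 8+2-2, 21+0) = 21
net[5] = max(2+21-2, 7+8-2, 8+7-2, 21+2-2, 20+0) = 21
net[6] = max(2+21-2, 7+21-2, 8+8-2, 21+7-2, 20+2-2, 32+0) = 32
net[7] = max(2+32-2, 7+21-2, 8+21-2, …, 32+2-2, 16+0) = 32
net[8] = max(2+32-2, 7+32-2, 8+21-2, …, 16+2-2, 38+0) = 40
One optimal plan: pieces 4 + 4 (1 cut) → ₹42 − ₹2 = ₹40.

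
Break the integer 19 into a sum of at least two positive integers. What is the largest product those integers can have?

972

Define g[k] = max over 1≤i<k of i · max(k−i, g[k−i]); the inner max lets the remainder stay uncut if that's better.
g[2] = 1·max(1,0) = 1·1 = 1
g[3] = 1·max(2,1) = 1·2 = 2
g[4] = 2·max(2,1) = 2·2 = 4
g[5] = 2·max(3,2) = 2·3 = 6
g[6] = 3·max(3,2) = 3·3 = 9
g[7] = 2·max(5,6) = 2·6 = 12
g[8] = 2·max(6,9) = 2·9 = 18
g[9] = 3·max(6,9) = 3·9 = 27
g[10] = 2·max(8,18) = 2·18 = 36
g[11] = 2·max(9,27) = 2·27 = 54
g[12] = 3·max(9,27) = 3·27 = 81
g[13] = 2·max(11,54) = 2·54 = 108
g[14] = 2·max(12,81) = 2·81 = 162
g[15] = 3·max(12,81) = 3·81 = 243
g[16] = 2·max(14,162) = 2·162 = 324
g[17] = 2·max(15,243) = 2·243 = 486
g[18] = 3·max(15,243) = 3·243 = 729
g[19] = 2·max(17,486) = 2·486 = 972
One optimal split: 3 + 3 + 3 + 3 + 3 + 2 + 2; product 3·3·3·3·3·2·2 = 972.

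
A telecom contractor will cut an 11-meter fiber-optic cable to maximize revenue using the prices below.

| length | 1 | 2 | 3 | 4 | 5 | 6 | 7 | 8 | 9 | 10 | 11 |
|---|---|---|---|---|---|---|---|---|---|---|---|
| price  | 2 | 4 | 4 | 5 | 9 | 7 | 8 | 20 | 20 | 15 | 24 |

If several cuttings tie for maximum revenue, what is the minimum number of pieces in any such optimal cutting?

3

Consider every possible first cut. r[k] is the best of p[i]+r[k−i] over all sellable i≤k.
r[1] = 2
r[2] = max(2+2, 4+0) = 4
r[3] = max(2+4, 4+2, 4+0) = 6
r[4] = max(2+6, 4+4, 4+2, 5+0) = 8
r[5] = max(2+8, 4+6, 4+4, 5+2, 9+0) = 10
r[6] = max(2+10, 4+8, 4+6, 5+4, 9+2, 7+0) = 12
r[7] = max(2+12, 4+10, 4+8, …, 7+2, 8+0) = 14
r[8] = max(2+14, 4+12, 4+10, …, 8+2, 20+0) = 20
r[9] = max(2+20, 4+14, 4+12, …, 20+2, 20+0) = 22
r[10] = max(2+22, 4+20, 4+14, …, 20+2, 15+0) = 24
r[11] = max(2+24, 4+22, 4+20, …, 15+2, 24+0) = 26
Maximum revenue is $26.
Now minimize piece count subject to staying optimal: for each k, pieces[k] = 1 + min over i with p[i]+r[k−i]=r[k] of pieces[k−i].
pieces[8] = 1
pieces[9] = 2
pieces[10] = 2
pieces[11] = 3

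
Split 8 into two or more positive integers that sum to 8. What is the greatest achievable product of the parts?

18

Let m[k] be the best product for length k (with at least one cut). For each first piece i, the rest contributes max(k−i, m[k−i]).
m[2] = 1·max(1,0) = 1·1 = 1
m[3] = 1·max(2,1) = 1·2 = 2
m[4] = 2·max(2,1) = 2·2 = 4
m[5] = 2·max(3,2) = 2·3 = 6
m[6] = 3·max(3,2) = 3·3 = 9
m[7] = 2·max(5,6) = 2·6 = 12
m[8] = 2·max(6,9) = 2·9 = 18
One optimal split: 3 + 3 + 2; product 3·3·2 = 18.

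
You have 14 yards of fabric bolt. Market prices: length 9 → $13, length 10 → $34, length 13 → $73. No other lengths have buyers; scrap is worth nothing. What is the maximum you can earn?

Let r[k] be the best obtainable value from length k. For each k, try every first piece i and keep the best of price[i] + r[k−i].
r[1] = 0
r[2] = 0
r[3] = 0
r[4] = 0
r[5] = 0
r[6] = 0
r[7] = 0
r[8] = 0
r[9] = 13
r[10] = 34
r[11] = 34
r[12] = 34
r[13] = 73
r[14] = 73
One optimal cutting: pieces 13 with 1 yard of scrap → $73.

73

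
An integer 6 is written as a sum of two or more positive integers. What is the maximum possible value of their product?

9

Define prod[k] = max over 1≤i<k of i · max(k−i, prod[k−i]); the inner max lets the remainder stay uncut if that's better.
prod[2] = 1*max(1,0) = 1*1 = 1
prod[3] = 1*max(2,1) = 1*2 = 2
prod[4] = 2*max(2,1) = 2*2 = 4
prod[5] = 2*max(3,2) = 2*3 = 6
prod[6] = 3*max(3,2) = 3*3 = 9
One optimal split: 3 + 3; product 3*3 = 9.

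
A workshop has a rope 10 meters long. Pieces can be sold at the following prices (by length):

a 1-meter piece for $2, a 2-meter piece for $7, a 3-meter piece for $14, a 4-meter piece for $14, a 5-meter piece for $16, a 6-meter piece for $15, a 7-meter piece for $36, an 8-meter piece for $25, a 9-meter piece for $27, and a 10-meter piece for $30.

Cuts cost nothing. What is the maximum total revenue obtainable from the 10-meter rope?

Let best[k] be the best obtainable value from length k. For each k, try every first piece i and keep the best of price[i] + best[k−i].
best[1] = 2
best[2] = max(2+2, 7+0) = 7
best[3] = max(2+7, 7+2, 14+0) = 14
best[4] = max(2+14, 7+7, 14+2, 14+0) = 16
best[5] = max(2+16, 7+14, 14+7, 14+2, 16+0) = 21
best[6] = max(2+21, 7+16, 14+14, 14+7, 16+2, 15+0) = 28
best[7] = max(2+28, 7+21, 14+16, …, 15+2, 36+0) = 36
best[8] = max(2+36, 7+28, 14+21, …, 36+2, 25+0) = 38
best[9] = max(2+38, 7+36, 14+28, …, 25+2, 27+0) = 43
best[10] = max(2+43, 7+38, 14+36, …, 27+2, 30+0) = 50
One optimal cutting: 7 + 3 → $36 + $14 = $50.

50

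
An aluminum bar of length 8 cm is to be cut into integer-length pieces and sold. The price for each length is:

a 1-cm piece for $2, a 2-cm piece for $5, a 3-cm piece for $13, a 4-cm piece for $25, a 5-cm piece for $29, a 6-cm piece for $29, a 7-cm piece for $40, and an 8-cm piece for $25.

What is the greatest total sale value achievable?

50

Build best[k] bottom-up: best[k] = max over allowed piece i of (p[i] + best[k−i]).
best[1] = 2
best[2] = 5
best[3] = 13
best[4] = 25
best[5] = 29
best[6] = 31  (first piece 1, then best[5]=29)
best[7] = 40
best[8] = 50  (first piece 4, then best[4]=25)
One optimal cutting: 4 + 4 → $25 + $25 = $50.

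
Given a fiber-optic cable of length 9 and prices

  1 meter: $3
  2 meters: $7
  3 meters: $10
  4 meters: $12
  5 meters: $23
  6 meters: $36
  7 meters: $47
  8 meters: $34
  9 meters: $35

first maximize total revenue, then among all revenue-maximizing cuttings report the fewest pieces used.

Consider every possible first cut. r[k] is the best of p[i]+r[k−i] over all sellable i≤k.
r[1] = 3
r[2] = 7
r[3] = 10  (first piece 1, then r[2]=7)
r[4] = 14  (first piece 2, then r[2]=7)
r[5] = 23
r[6] = 36
r[7] = 47
r[8] = 50  (first piece 1, then r[7]=47)
r[9] = 54  (first piece 2, then r[7]=47)
Maximum revenue is $54.
Now minimize piece count subject to staying optimal: for each k, pieces[k] = 1 + min over i with p[i]+r[k−i]=r[k] of pieces[k−i].
pieces[6] = 1
pieces[7] = 1
pieces[8] = 2
pieces[9] = 2

2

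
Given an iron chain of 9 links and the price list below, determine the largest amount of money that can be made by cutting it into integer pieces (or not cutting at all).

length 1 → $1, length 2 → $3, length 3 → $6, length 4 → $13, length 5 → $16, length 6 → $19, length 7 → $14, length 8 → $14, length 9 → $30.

Let r[k] be the best obtainable value from length k. For each k, try every first piece i and keep the best of price[i] + r[k−i].
r[1] = 1
r[2] = max(1+1, 3+0) = 3
r[3] = max(1+3, 3+1, 6+0) = 6
r[4] = max(1+6, 3+3, 6+1, 13+0) = 13
r[5] = max(1+13, 3+6, 6+3, 13+1, 16+0) = 16
r[6] = max(1+16, 3+13, 6+6, 13+3, 16+1, 19+0) = 19
r[7] = max(1+19, 3+16, 6+13, …, 19+1, 14+0) = 20
r[8] = max(1+20, 3+19, 6+16, …, 14+1, 14+0) = 26
r[9] = max(1+26, 3+20, 6+19, …, 14+1, 30+0) = 30
Best is to sell the whole 9-link piece uncut for $30.

30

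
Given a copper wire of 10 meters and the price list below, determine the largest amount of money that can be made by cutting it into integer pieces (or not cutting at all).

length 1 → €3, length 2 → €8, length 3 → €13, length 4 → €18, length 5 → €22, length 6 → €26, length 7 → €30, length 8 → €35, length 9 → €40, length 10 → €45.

45

Let v[k] be the best obtainable value from length k. For each k, try every first piece i and keep the best of price[i] + v[k−i].
v[1] = 3
v[2] = 8
v[3] = 13
v[4] = 18
v[5] = 22
v[6] = 26  (first piece 2, then v[4]=18)
v[7] = 31  (first piece 3, then v[4]=18)
v[8] = 36  (first piece 4, then v[4]=18)
v[9] = 40  (first piece 4, then v[5]=22)
v[10] = 45
Best is to sell the whole 10-meter piece uncut for €45.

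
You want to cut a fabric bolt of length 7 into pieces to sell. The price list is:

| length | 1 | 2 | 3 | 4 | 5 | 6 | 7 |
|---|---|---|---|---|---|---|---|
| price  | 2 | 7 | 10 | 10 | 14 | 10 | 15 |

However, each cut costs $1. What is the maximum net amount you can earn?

Build r[k] bottom-up: r[k] = max over allowed piece i of (p[i] + r[k−i]) − 1 per cut.
r[1] = 2
r[2] = 7
r[3] = 10
r[4] = 13  (first piece 2, then r[2]=7)
r[5] = 16  (first piece 2, then r[3]=10)
r[6] = 19  (first piece 2, then r[4]=13)
r[7] = 22  (first piece 2, then r[5]=16)
One optimal plan: pieces 3 + 2 + 2 (2 cuts) → $24 − $2 = $22.

22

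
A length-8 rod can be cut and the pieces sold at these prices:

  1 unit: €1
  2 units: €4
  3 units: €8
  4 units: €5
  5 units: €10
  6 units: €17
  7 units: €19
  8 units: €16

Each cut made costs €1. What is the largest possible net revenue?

Build r[k] bottom-up: r[k] = max over allowed piece i of (p[i] + r[k−i]) − 1 per cut.
r[1] = 1
r[2] = max(1+1-1, 4+0) = 4
r[3] = max(1+4-1, 4+1-1, 8+0) = 8
r[4] = max(1+8-1, 4+4-1, 8+1-1, 5+0) = 8
r[5] = max(1+8-1, 4+8-1, 8+4-1, 5+1-1, 10+0) = 11
r[6] = max(1+11-1, 4+8-1, 8+8-1, 5+4-1, 10+1-1, 17+0) = 17
r[7] = max(1+17-1, 4+11-1, 8+8-1, …, 17+1-1, 19+0) = 19
r[8] = max(1+19-1, 4+17-1, 8+11-1, …, 19+1-1, 16+0) = 20
One optimal plan: pieces 6 + 2 (1 cut) → €21 − €1 = €20.

20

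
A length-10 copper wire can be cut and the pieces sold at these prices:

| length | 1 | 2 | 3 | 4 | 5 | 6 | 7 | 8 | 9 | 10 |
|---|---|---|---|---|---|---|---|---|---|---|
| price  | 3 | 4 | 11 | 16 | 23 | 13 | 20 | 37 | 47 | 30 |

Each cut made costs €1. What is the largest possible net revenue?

Let net[k] be the best obtainable value from length k. For each k, try every first piece i and keep the best of price[i] + net[k−i] minus the 1 cut fee when i<k.
net[1] = 3
net[2] = 5  (first piece 1, then net[1]=3)
net[3] = 11
net[4] = 16
net[5] = 23
net[6] = 25  (first piece 1, then net[5]=23)
net[7] = 27  (first piece 1, then net[6]=25)
net[8] = 37
net[9] = 47
net[10] = 49  (first piece 1, then net[9]=47)
One optimal plan: pieces 9 + 1 (1 cut) → €50 − €1 = €49.

49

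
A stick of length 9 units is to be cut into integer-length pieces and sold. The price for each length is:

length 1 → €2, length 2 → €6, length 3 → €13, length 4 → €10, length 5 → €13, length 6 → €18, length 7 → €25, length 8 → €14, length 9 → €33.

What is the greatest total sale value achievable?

39

Consider every possible first cut. v[k] is the best of p[i]+v[k−i] over all sellable i≤k.
v[1] = 2
v[2] = max(2+2, 6+0) = 6
v[3] = max(2+6, 6+2, 13+0) = 13
v[4] = max(2+13, 6+6, 13+2, 10+0) = 15
v[5] = max(2+15, 6+13, 13+6, 10+2, 13+0) = 19
v[6] = max(2+19, 6+15, 13+13, 10+6, 13+2, 18+0) = 26
v[7] = max(2+26, 6+19, 13+15, …, 18+2, 25+0) = 28
v[8] = max(2+28, 6+26, 13+19, …, 25+2, 14+0) = 32
v[9] = max(2+32, 6+28, 13+26, …, 14+2, 33+0) = 39
One optimal cutting: 3 + 3 + 3 → €13 + €13 + €13 = €39.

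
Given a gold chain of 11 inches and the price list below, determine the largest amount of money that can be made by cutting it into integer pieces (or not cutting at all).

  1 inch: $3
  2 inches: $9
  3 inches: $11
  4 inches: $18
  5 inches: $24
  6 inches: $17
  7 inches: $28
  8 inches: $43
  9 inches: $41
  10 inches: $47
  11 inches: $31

55

Build best[k] bottom-up: best[k] = max over allowed piece i of (p[i] + best[k−i]).
best[1] = 3
best[2] = 9
best[3] = 12  (first piece 1, then best[2]=9)
best[4] = 18  (first piece 2, then best[2]=9)
best[5] = 24
best[6] = 27  (first piece 1, then best[5]=24)
best[7] = 33  (first piece 2, then best[5]=24)
best[8] = 43
best[9] = 46  (first piece 1, then best[8]=43)
best[10] = 52  (first piece 2, then best[8]=43)
best[11] = 55  (first piece 1, then best[10]=52)
One optimal cutting: 8 + 2 + 1 → $43 + $9 + $3 = $55.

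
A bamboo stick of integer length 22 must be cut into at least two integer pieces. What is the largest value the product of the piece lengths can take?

2916

Fill f[k] for k=2..22: at each k try every first piece i and multiply by the better of (k−i) uncut or f[k−i].
f[2] = 1*max(1,0) = 1*1 = 1
f[3] = 1*max(2,1) = 1*2 = 2
f[4] = 2*max(2,1) = 2*2 = 4
f[5] = 2*max(3,2) = 2*3 = 6
f[6] = 3*max(3,2) = 3*3 = 9
f[7] = 2*max(5,6) = 2*6 = 12
f[8] = 2*max(6,9) = 2*9 = 18
f[9] = 3*max(6,9) = 3*9 = 27
f[10] = 2*max(8,18) = 2*18 = 36
f[11] = 2*max(9,27) = 2*27 = 54
f[12] = 3*max(9,27) = 3*27 = 81
f[13] = 2*max(11,54) = 2*54 = 108
f[14] = 2*max(12,81) = 2*81 = 162
f[15] = 3*max(12,81) = 3*81 = 243
f[16] = 2*max(14,162) = 2*162 = 324
f[17] = 2*max(15,243) = 2*243 = 486
f[18] = 3*max(15,243) = 3*243 = 729
f[19] = 2*max(17,486) = 2*486 = 972
f[20] = 2*max(18,729) = 2*729 = 1458
f[21] = 3*max(18,729) = 3*729 = 2187
f[22] = 2*max(20,1458) = 2*1458 = 2916
One optimal split: 3 + 3 + 3 + 3 + 3 + 3 + 2 + 2; product 3*3*3*3*3*3*2*2 = 2916.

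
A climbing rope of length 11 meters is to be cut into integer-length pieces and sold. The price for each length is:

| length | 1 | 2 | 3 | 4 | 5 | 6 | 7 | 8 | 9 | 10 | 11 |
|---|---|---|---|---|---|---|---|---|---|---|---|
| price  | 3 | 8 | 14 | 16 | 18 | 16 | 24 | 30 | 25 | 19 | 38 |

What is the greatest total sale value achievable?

50

Let v[k] be the best obtainable value from length k. For each k, try every first piece i and keep the best of price[i] + v[k−i].
v[1] = 3
v[2] = max(3+3, 8+0) = 8
v[3] = max(3+8, 8+3, 14+0) = 14
v[4] = max(3+14, 8+8, 14+3, 16+0) = 17
v[5] = max(3+17, 8+14, 14+8, 16+3, 18+0) = 22
v[6] = max(3+22, 8+17, 14+14, 16+8, 18+3, 16+0) = 28
v[7] = max(3+28, 8+22, 14+17, …, 16+3, 24+0) = 31
v[8] = max(3+31, 8+28, 14+22, …, 24+3, 30+0) = 36
v[9] = max(3+36, 8+31, 14+28, …, 30+3, 25+0) = 42
v[10] = max(3+42, 8+36, 14+31, …, 25+3, 19+0) = 45
v[11] = max(3+45, 8+42, 14+36, …, 19+3, 38+0) = 50
One optimal cutting: 3 + 3 + 3 + 2 → €14 + €14 + €14 + €8 = €50.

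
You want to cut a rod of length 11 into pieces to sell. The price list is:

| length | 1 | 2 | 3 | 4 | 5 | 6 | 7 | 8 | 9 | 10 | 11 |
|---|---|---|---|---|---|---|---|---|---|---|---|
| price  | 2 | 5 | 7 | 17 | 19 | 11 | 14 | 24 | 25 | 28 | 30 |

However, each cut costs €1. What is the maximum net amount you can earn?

39

Consider every possible first cut. net[k] is the best of p[i]+net[k−i] over all sellable i≤k, charging 1 whenever i<k.
net[1] = 2
net[2] = 5
net[3] = 7
net[4] = 17
net[5] = 19
net[6] = 21  (first piece 2, then net[4]=17)
net[7] = 23  (first piece 2, then net[5]=19)
net[8] = 33  (first piece 4, then net[4]=17)
net[9] = 35  (first piece 4, then net[5]=19)
net[10] = 37  (first piece 2, then net[8]=33)
net[11] = 39  (first piece 2, then net[9]=35)
One optimal plan: pieces 5 + 4 + 2 (2 cuts) → €41 − €2 = €39.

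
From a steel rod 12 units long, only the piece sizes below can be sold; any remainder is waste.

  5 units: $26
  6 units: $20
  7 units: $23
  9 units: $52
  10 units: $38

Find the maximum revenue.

Let f[k] be the best obtainable value from length k. For each k, try every first piece i and keep the best of price[i] + f[k−i].
f[1] = 0
f[2] = 0
f[3] = 0
f[4] = 0
f[5] = 26
f[6] = 26
f[7] = 26
f[8] = 26
f[9] = 52
f[10] = 52
f[11] = 52
f[12] = 52
One optimal cutting: pieces 9 with 3 units of scrap → $52.

52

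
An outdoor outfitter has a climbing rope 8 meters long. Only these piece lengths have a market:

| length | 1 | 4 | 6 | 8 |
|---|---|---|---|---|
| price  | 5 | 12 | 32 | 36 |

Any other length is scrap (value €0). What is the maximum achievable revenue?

Let f[k] be the best obtainable value from length k. For each k, try every first piece i and keep the best of price[i] + f[k−i].
f[1] = 5
f[2] = 10  (first piece 1, then f[1]=5)
f[3] = 15  (first piece 1, then f[2]=10)
f[4] = 20  (first piece 1, then f[3]=15)
f[5] = 25  (first piece 1, then f[4]=20)
f[6] = 32
f[7] = 37  (first piece 1, then f[6]=32)
f[8] = 42  (first piece 1, then f[7]=37)
One optimal cutting: 6 + 1 + 1 → €42.

42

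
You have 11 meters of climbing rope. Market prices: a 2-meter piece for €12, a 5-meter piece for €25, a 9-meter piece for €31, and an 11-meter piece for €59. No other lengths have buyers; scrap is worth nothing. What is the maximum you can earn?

Let f[k] be the best obtainable value from length k. For each k, try every first piece i and keep the best of price[i] + f[k−i].
f[1] = 0
f[2] = 12
f[3] = 12
f[4] = 24  (first piece 2, then f[2]=12)
f[5] = max(12+12, 25+0) = 25
f[6] = max(12+24, 25+0) = 36
f[7] = max(12+25, 25+12) = 37
f[8] = max(12+36, 25+12) = 48
f[9] = max(12+37, 25+24, 31+0) = 49
f[10] = max(12+48, 25+25, 31+0) = 60
f[11] = max(12+49, 25+36, 31+12, 59+0) = 61
One optimal cutting: 5 + 2 + 2 + 2 → €61.

61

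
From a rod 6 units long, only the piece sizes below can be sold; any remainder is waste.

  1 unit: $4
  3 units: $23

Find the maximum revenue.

46

Build f[k] bottom-up: f[k] = max over allowed piece i of (p[i] + f[k−i]).
f[1] = 4
f[2] = 8  (first piece 1, then f[1]=4)
f[3] = max(4+8, 23+0) = 23
f[4] = max(4+23, 23+4) = 27
f[5] = max(4+27, 23+8) = 31
f[6] = max(4+31, 23+23) = 46
One optimal cutting: 3 + 3 → $46.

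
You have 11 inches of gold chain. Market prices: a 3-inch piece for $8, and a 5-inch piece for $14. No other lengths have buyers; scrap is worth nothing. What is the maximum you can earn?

30

Let r[k] be the best obtainable value from length k. For each k, try every first piece i and keep the best of price[i] + r[k−i].
r[1] = 0
r[2] = 0
r[3] = 8
r[4] = 8
r[5] = max(8+0, 14+0) = 14
r[6] = max(8+8, 14+0) = 16
r[7] = max(8+8, 14+0) = 16
r[8] = max(8+14, 14+8) = 22
r[9] = max(8+16, 14+8) = 24
r[10] = max(8+16, 14+14) = 28
r[11] = max(8+22, 14+16) = 30
One optimal cutting: 5 + 3 + 3 → $30.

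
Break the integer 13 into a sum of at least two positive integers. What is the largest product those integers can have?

Fill prod[k] for k=2..13: at each k try every first piece i and multiply by the better of (k−i) uncut or prod[k−i].
prod[2] = 1×max(1,0) = 1×1 = 1
prod[3] = 1×max(2,1) = 1×2 = 2
prod[4] = 2×max(2,1) = 2×2 = 4
prod[5] = 2×max(3,2) = 2×3 = 6
prod[6] = 3×max(3,2) = 3×3 = 9
prod[7] = 2×max(5,6) = 2×6 = 12
prod[8] = 2×max(6,9) = 2×9 = 18
prod[9] = 3×max(6,9) = 3×9 = 27
prod[10] = 2×max(8,18) = 2×18 = 36
prod[11] = 2×max(9,27) = 2×27 = 54
prod[12] = 3×max(9,27) = 3×27 = 81
prod[13] = 2×max(11,54) = 2×54 = 108
One optimal split: 3 + 3 + 3 + 2 + 2; product 3×3×3×2×2 = 108.

108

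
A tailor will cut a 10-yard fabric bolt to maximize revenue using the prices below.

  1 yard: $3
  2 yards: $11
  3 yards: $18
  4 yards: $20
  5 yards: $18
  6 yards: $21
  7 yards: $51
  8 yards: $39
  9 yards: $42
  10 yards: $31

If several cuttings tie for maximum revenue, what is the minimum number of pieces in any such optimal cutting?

2

Let r[k] be the best obtainable value from length k. For each k, try every first piece i and keep the best of price[i] + r[k−i].
r[1] = 3
r[2] = max(3+3, 11+0) = 11
r[3] = max(3+11, 11+3, 18+0) = 18
r[4] = max(3+18, 11+11, 18+3, 20+0) = 22
r[5] = max(3+22, 11+18, 18+11, 20+3, 18+0) = 29
r[6] = max(3+29, 11+22, 18+18, 20+11, 18+3, 21+0) = 36
r[7] = max(3+36, 11+29, 18+22, …, 21+3, 51+0) = 51
r[8] = max(3+51, 11+36, 18+29, …, 51+3, 39+0) = 54
r[9] = max(3+54, 11+51, 18+36, …, 39+3, 42+0) = 62
r[10] = max(3+62, 11+54, 18+51, …, 42+3, 31+0) = 69
Maximum revenue is $69.
Now minimize piece count subject to staying optimal: for each k, pieces[k] = 1 + min over i with p[i]+r[k−i]=r[k] of pieces[k−i].
pieces[7] = 1
pieces[8] = 2
pieces[9] = 2
pieces[10] = 2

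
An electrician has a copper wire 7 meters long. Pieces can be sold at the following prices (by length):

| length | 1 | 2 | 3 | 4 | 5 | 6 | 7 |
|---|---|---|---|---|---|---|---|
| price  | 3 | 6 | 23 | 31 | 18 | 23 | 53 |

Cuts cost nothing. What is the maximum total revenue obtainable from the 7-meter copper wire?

54

Build R[k] bottom-up: R[k] = max over allowed piece i of (p[i] + R[k−i]).
R[1] = 3
R[2] = max(3+3, 6+0) = 6
R[3] = max(3+6, 6+3, 23+0) = 23
R[4] = max(3+23, 6+6, 23+3, 31+0) = 31
R[5] = max(3+31, 6+23, 23+6, 31+3, 18+0) = 34
R[6] = max(3+34, 6+31, 23+23, 31+6, 18+3, 23+0) = 46
R[7] = max(3+46, 6+34, 23+31, …, 23+3, 53+0) = 54
One optimal cutting: 4 + 3 → €31 + €23 = €54.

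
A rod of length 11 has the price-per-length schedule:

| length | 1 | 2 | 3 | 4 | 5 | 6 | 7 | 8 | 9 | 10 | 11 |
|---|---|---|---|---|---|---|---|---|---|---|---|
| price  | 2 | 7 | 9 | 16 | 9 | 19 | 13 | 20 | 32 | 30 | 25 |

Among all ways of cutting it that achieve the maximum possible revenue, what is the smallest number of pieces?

Build r[k] bottom-up: r[k] = max over allowed piece i of (p[i] + r[k−i]).
r[1] = 2
r[2] = max(2+2, 7+0) = 7
r[3] = max(2+7, 7+2, 9+0) = 9
r[4] = max(2+9, 7+7, 9+2, 16+0) = 16
r[5] = max(2+16, 7+9, 9+7, 16+2, 9+0) = 18
r[6] = max(2+18, 7+16, 9+9, 16+7, 9+2, 19+0) = 23
r[7] = max(2+23, 7+18, 9+16, …, 19+2, 13+0) = 25
r[8] = max(2+25, 7+23, 9+18, …, 13+2, 20+0) = 32
r[9] = max(2+32, 7+25, 9+23, …, 20+2, 32+0) = 34
r[10] = max(2+34, 7+32, 9+25, …, 32+2, 30+0) = 39
r[11] = max(2+39, 7+34, 9+32, …, 30+2, 25+0) = 41
Maximum revenue is $41.
Now minimize piece count subject to staying optimal: for each k, pieces[k] = 1 + min over i with p[i]+r[k−i]=r[k] of pieces[k−i].
pieces[8] = 2
pieces[9] = 3
pieces[10] = 3
pieces[11] = 3

3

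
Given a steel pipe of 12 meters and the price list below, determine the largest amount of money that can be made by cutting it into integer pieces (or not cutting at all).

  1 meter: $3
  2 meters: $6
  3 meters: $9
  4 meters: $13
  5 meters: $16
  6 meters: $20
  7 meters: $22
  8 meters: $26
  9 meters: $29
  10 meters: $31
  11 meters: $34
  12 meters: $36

40

Consider every possible first cut. R[k] is the best of p[i]+R[k−i] over all sellable i≤k.
R[1] = 3
R[2] = 6  (first piece 1, then R[1]=3)
R[3] = 9  (first piece 1, then R[2]=6)
R[4] = 13
R[5] = 16  (first piece 1, then R[4]=13)
R[6] = 20
R[7] = 23  (first piece 1, then R[6]=20)
R[8] = 26  (first piece 1, then R[7]=23)
R[9] = 29  (first piece 1, then R[8]=26)
R[10] = 33  (first piece 4, then R[6]=20)
R[11] = 36  (first piece 1, then R[10]=33)
R[12] = 40  (first piece 6, then R[6]=20)
One optimal cutting: 6 + 6 → $20 + $20 = $40.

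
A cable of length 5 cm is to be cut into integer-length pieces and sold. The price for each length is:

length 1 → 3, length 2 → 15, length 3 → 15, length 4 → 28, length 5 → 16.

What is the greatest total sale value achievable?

33

Let v[k] be the best obtainable value from length k. For each k, try every first piece i and keep the best of price[i] + v[k−i].
v[1] = 3
v[2] = 15
v[3] = 18  (first piece 1, then v[2]=15)
v[4] = 30  (first piece 2, then v[2]=15)
v[5] = 33  (first piece 1, then v[4]=30)
One optimal cutting: 2 + 2 + 1 → 15 + 15 + 3 = 33.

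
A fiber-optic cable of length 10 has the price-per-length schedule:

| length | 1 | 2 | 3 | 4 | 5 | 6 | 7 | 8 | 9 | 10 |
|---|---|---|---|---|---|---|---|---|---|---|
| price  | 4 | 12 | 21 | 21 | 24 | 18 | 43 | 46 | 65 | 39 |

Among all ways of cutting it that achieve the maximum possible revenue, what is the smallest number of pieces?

2

Build r[k] bottom-up: r[k] = max over allowed piece i of (p[i] + r[k−i]).
r[1] = 4
r[2] = max(4+4, 12+0) = 12
r[3] = max(4+12, 12+4, 21+0) = 21
r[4] = max(4+21, 12+12, 21+4, 21+0) = 25
r[5] = max(4+25, 12+21, 21+12, 21+4, 24+0) = 33
r[6] = max(4+33, 12+25, 21+21, 21+12, 24+4, 18+0) = 42
r[7] = max(4+42, 12+33, 21+25, …, 18+4, 43+0) = 46
r[8] = max(4+46, 12+42, 21+33, …, 43+4, 46+0) = 54
r[9] = max(4+54, 12+46, 21+42, …, 46+4, 65+0) = 65
r[10] = max(4+65, 12+54, 21+46, …, 65+4, 39+0) = 69
Maximum revenue is $69.
Now minimize piece count subject to staying optimal: for each k, pieces[k] = 1 + min over i with p[i]+r[k−i]=r[k] of pieces[k−i].
pieces[7] = 3
pieces[8] = 3
pieces[9] = 1
pieces[10] = 2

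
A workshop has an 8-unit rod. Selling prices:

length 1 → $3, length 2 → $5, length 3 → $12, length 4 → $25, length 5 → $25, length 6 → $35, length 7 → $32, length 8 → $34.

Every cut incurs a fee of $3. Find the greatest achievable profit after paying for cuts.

Build v[k] bottom-up: v[k] = max over allowed piece i of (p[i] + v[k−i]) − 3 per cut.
v[1] = 3
v[2] = max(3+3-3, 5+0) = 5
v[3] = max(3+5-3, 5+3-3, 12+0) = 12
v[4] = max(3+12-3, 5+5-3, 12+3-3, 25+0) = 25
v[5] = max(3+25-3, 5+12-3, 12+5-3, 25+3-3, 25+0) = 25
v[6] = max(3+25-3, 5+25-3, 12+12-3, 25+5-3, 25+3-3, 35+0) = 35
v[7] = max(3+35-3, 5+25-3, 12+25-3, …, 35+3-3, 32+0) = 35
v[8] = max(3+35-3, 5+35-3, 12+25-3, …, 32+3-3, 34+0) = 47
One optimal plan: pieces 4 + 4 (1 cut) → $50 − $3 = $47.

47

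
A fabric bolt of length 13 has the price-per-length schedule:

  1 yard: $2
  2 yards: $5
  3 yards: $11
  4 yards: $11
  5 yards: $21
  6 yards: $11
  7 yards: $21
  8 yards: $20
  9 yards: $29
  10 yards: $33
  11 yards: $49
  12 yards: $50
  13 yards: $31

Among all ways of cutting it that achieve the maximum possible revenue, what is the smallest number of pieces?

2

Consider every possible first cut. r[k] is the best of p[i]+r[k−i] over all sellable i≤k.
r[1] = 2
r[2] = 5
r[3] = 11
r[4] = 13  (first piece 1, then r[3]=11)
r[5] = 21
r[6] = 23  (first piece 1, then r[5]=21)
r[7] = 26  (first piece 2, then r[5]=21)
r[8] = 32  (first piece 3, then r[5]=21)
r[9] = 34  (first piece 1, then r[8]=32)
r[10] = 42  (first piece 5, then r[5]=21)
r[11] = 49
r[12] = 51  (first piece 1, then r[11]=49)
r[13] = 54  (first piece 2, then r[11]=49)
Maximum revenue is $54.
Now minimize piece count subject to staying optimal: for each k, pieces[k] = 1 + min over i with p[i]+r[k−i]=r[k] of pieces[k−i].
pieces[10] = 2
pieces[11] = 1
pieces[12] = 2
pieces[13] = 2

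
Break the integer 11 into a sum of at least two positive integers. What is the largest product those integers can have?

54

Define P[k] = max over 1≤i<k of i · max(k−i, P[k−i]); the inner max lets the remainder stay uncut if that's better.
Small cases: P[2]=1, P[3]=2, P[4]=4, P[5]=6, P[6]=9.
P[7] = max(1*9, 2*6, 3*4, 4*3, 5*2, 6*1) = 12
P[8] = max(1*12, 2*9, 3*6, …, 6*2, 7*1) = 18
P[9] = max(1*18, 2*12, 3*9, …, 7*2, 8*1) = 27
P[10] = max(1*27, 2*18, 3*12, …, 8*2, 9*1) = 36
P[11] = max(1*36, 2*27, 3*18, …, 9*2, 10*1) = 54
One optimal split: 3 + 3 + 3 + 2; product 3*3*3*2 = 54.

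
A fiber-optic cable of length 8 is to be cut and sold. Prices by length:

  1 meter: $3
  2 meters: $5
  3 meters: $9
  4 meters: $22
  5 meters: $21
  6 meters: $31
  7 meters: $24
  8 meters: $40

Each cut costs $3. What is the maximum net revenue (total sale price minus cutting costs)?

41

Let r[k] be the best obtainable value from length k. For each k, try every first piece i and keep the best of price[i] + r[k−i] minus the 3 cut fee when i<k.
r[1] = 3
r[2] = 5
r[3] = 9
r[4] = 22
r[5] = 22  (first piece 1, then r[4]=22)
r[6] = 31
r[7] = 31  (first piece 1, then r[6]=31)
r[8] = 41  (first piece 4, then r[4]=22)
One optimal plan: pieces 4 + 4 (1 cut) → $44 − $3 = $41.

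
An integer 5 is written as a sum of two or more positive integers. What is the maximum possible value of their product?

Define g[k] = max over 1≤i<k of i · max(k−i, g[k−i]); the inner max lets the remainder stay uncut if that's better.
g[2] = 1·max(1,0) = 1·1 = 1
g[3] = 1·max(2,1) = 1·2 = 2
g[4] = 2·max(2,1) = 2·2 = 4
g[5] = 2·max(3,2) = 2·3 = 6
One optimal split: 3 + 2; product 3·2 = 6.

6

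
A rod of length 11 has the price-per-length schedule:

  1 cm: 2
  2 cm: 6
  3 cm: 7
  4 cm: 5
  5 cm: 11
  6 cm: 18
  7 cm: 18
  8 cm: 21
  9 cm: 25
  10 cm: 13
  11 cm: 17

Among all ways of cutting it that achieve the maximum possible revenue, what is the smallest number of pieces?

Build r[k] bottom-up: r[k] = max over allowed piece i of (p[i] + r[k−i]).
r[1] = 2
r[2] = 6
r[3] = 8  (first piece 1, then r[2]=6)
r[4] = 12  (first piece 2, then r[2]=6)
r[5] = 14  (first piece 1, then r[4]=12)
r[6] = 18  (first piece 2, then r[4]=12)
r[7] = 20  (first piece 1, then r[6]=18)
r[8] = 24  (first piece 2, then r[6]=18)
r[9] = 26  (first piece 1, then r[8]=24)
r[10] = 30  (first piece 2, then r[8]=24)
r[11] = 32  (first piece 1, then r[10]=30)
Maximum revenue is 32.
Now minimize piece count subject to staying optimal: for each k, pieces[k] = 1 + min over i with p[i]+r[k−i]=r[k] of pieces[k−i].
pieces[8] = 2
pieces[9] = 3
pieces[10] = 3
pieces[11] = 4

4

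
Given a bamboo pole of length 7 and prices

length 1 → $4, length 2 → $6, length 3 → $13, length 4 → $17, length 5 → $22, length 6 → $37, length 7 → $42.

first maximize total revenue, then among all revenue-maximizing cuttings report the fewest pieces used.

Build r[k] bottom-up: r[k] = max over allowed piece i of (p[i] + r[k−i]).
r[1] = 4
r[2] = max(4+4, 6+0) = 8
r[3] = max(4+8, 6+4, 13+0) = 13
r[4] = max(4+13, 6+8, 13+4, 17+0) = 17
r[5] = max(4+17, 6+13, 13+8, 17+4, 22+0) = 22
r[6] = max(4+22, 6+17, 13+13, 17+8, 22+4, 37+0) = 37
r[7] = max(4+37, 6+22, 13+17, …, 37+4, 42+0) = 42
Maximum revenue is $42.
Now minimize piece count subject to staying optimal: for each k, pieces[k] = 1 + min over i with p[i]+r[k−i]=r[k] of pieces[k−i].
pieces[4] = 1
pieces[5] = 1
pieces[6] = 1
pieces[7] = 1

1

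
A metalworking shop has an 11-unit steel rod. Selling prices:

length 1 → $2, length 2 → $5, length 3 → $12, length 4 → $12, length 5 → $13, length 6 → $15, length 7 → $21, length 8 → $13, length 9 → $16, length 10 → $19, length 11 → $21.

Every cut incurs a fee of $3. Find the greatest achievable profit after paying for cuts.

32

Build r[k] bottom-up: r[k] = max over allowed piece i of (p[i] + r[k−i]) − 3 per cut.
r[1] = 2
r[2] = max(2+2-3, 5+0) = 5
r[3] = max(2+5-3, 5+2-3, 12+0) = 12
r[4] = max(2+12-3, 5+5-3, 12+2-3, 12+0) = 12
r[5] = max(2+12-3, 5+12-3, 12+5-3, 12+2-3, 13+0) = 14
r[6] = max(2+14-3, 5+12-3, 12+12-3, 12+5-3, 13+2-3, 15+0) = 21
r[7] = max(2+21-3, 5+14-3, 12+12-3, …, 15+2-3, 21+0) = 21
r[8] = max(2+21-3, 5+21-3, 12+14-3, …, 21+2-3, 13+0) = 23
r[9] = max(2+23-3, 5+21-3, 12+21-3, …, 13+2-3, 16+0) = 30
r[10] = max(2+30-3, 5+23-3, 12+21-3, …, 16+2-3, 19+0) = 30
r[11] = max(2+30-3, 5+30-3, 12+23-3, …, 19+2-3, 21+0) = 32
One optimal plan: pieces 3 + 3 + 3 + 2 (3 cuts) → $41 − $9 = $32.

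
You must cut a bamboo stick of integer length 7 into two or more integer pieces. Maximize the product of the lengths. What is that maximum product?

Fill prod[k] for k=2..7: at each k try every first piece i and multiply by the better of (k−i) uncut or prod[k−i].
prod[2] = 1×max(1,0) = 1×1 = 1
prod[3] = 1×max(2,1) = 1×2 = 2
prod[4] = 2×max(2,1) = 2×2 = 4
prod[5] = 2×max(3,2) = 2×3 = 6
prod[6] = 3×max(3,2) = 3×3 = 9
prod[7] = 2×max(5,6) = 2×6 = 12
One optimal split: 3 + 2 + 2; product 3×2×2 = 12.

12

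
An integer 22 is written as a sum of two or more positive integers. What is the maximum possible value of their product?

2916

Define P[k] = max over 1≤i<k of i · max(k−i, P[k−i]); the inner max lets the remainder stay uncut if that's better.
P[2] = 1·max(1,0) = 1·1 = 1
P[3] = 1·max(2,1) = 1·2 = 2
P[4] = 2·max(2,1) = 2·2 = 4
P[5] = 2·max(3,2) = 2·3 = 6
P[6] = 3·max(3,2) = 3·3 = 9
P[7] = 2·max(5,6) = 2·6 = 12
P[8] = 2·max(6,9) = 2·9 = 18
P[9] = 3·max(6,9) = 3·9 = 27
P[10] = 2·max(8,18) = 2·18 = 36
P[11] = 2·max(9,27) = 2·27 = 54
P[12] = 3·max(9,27) = 3·27 = 81
P[13] = 2·max(11,54) = 2·54 = 108
P[14] = 2·max(12,81) = 2·81 = 162
P[15] = 3·max(12,81) = 3·81 = 243
P[16] = 2·max(14,162) = 2·162 = 324
P[17] = 2·max(15,243) = 2·243 = 486
P[18] = 3·max(15,243) = 3·243 = 729
P[19] = 2·max(17,486) = 2·486 = 972
P[20] = 2·max(18,729) = 2·729 = 1458
P[21] = 3·max(18,729) = 3·729 = 2187
P[22] = 2·max(20,1458) = 2·1458 = 2916
One optimal split: 3 + 3 + 3 + 3 + 3 + 3 + 2 + 2; product 3·3·3·3·3·3·2·2 = 2916.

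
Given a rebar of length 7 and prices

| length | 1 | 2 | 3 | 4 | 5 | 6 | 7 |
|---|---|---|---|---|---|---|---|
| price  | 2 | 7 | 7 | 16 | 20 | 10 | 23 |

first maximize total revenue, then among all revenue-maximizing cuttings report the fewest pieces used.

2

Build r[k] bottom-up: r[k] = max over allowed piece i of (p[i] + r[k−i]).
r[1] = 2
r[2] = max(2+2, 7+0) = 7
r[3] = max(2+7, 7+2, 7+0) = 9
r[4] = max(2+9, 7+7, 7+2, 16+0) = 16
r[5] = max(2+16, 7+9, 7+7, 16+2, 20+0) = 20
r[6] = max(2+20, 7+16, 7+9, 16+7, 20+2, 10+0) = 23
r[7] = max(2+23, 7+20, 7+16, …, 10+2, 23+0) = 27
Maximum revenue is ₹27.
Now minimize piece count subject to staying optimal: for each k, pieces[k] = 1 + min over i with p[i]+r[k−i]=r[k] of pieces[k−i].
pieces[4] = 1
pieces[5] = 1
pieces[6] = 2
pieces[7] = 2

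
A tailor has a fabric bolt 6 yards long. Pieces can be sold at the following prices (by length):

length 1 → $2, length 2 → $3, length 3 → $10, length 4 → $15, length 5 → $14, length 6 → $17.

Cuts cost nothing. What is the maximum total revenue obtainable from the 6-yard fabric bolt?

Build R[k] bottom-up: R[k] = max over allowed piece i of (p[i] + R[k−i]).
R[1] = 2
R[2] = 4  (first piece 1, then R[1]=2)
R[3] = 10
R[4] = 15
R[5] = 17  (first piece 1, then R[4]=15)
R[6] = 20  (first piece 3, then R[3]=10)
One optimal cutting: 3 + 3 → $10 + $10 = $20.

20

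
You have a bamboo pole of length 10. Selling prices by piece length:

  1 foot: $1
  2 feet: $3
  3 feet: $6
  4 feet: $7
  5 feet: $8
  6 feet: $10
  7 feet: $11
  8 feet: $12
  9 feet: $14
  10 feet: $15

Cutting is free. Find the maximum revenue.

19

Let r[k] be the best obtainable value from length k. For each k, try every first piece i and keep the best of price[i] + r[k−i].
r[1] = 1
r[2] = max(1+1, 3+0) = 3
r[3] = max(1+3, 3+1, 6+0) = 6
r[4] = max(1+6, 3+3, 6+1, 7+0) = 7
r[5] = max(1+7, 3+6, 6+3, 7+1, 8+0) = 9
r[6] = max(1+9, 3+7, 6+6, 7+3, 8+1, 10+0) = 12
r[7] = max(1+12, 3+9, 6+7, …, 10+1, 11+0) = 13
r[8] = max(1+13, 3+12, 6+9, …, 11+1, 12+0) = 15
r[9] = max(1+15, 3+13, 6+12, …, 12+1, 14+0) = 18
r[10] = max(1+18, 3+15, 6+13, …, 14+1, 15+0) = 19
One optimal cutting: 3 + 3 + 3 + 1 → $6 + $6 + $6 + $1 = $19.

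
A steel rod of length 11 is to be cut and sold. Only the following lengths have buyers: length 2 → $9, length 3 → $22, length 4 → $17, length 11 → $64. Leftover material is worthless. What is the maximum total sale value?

75

Let r[k] be the best obtainable value from length k. For each k, try every first piece i and keep the best of price[i] + r[k−i].
r[1] = 0
r[2] = 9
r[3] = 22
r[4] = 22
r[5] = 31  (first piece 2, then r[3]=22)
r[6] = 44  (first piece 3, then r[3]=22)
r[7] = 44
r[8] = 53  (first piece 2, then r[6]=44)
r[9] = 66  (first piece 3, then r[6]=44)
r[10] = 66
r[11] = 75  (first piece 2, then r[9]=66)
One optimal cutting: 3 + 3 + 3 + 2 → $75.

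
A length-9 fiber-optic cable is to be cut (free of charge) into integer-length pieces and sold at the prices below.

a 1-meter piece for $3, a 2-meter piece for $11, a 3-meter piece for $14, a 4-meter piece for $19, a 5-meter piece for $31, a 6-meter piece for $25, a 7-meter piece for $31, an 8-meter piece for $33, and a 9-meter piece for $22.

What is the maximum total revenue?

Consider every possible first cut. best[k] is the best of p[i]+best[k−i] over all sellable i≤k.
best[1] = 3
best[2] = 11
best[3] = 14  (first piece 1, then best[2]=11)
best[4] = 22  (first piece 2, then best[2]=11)
best[5] = 31
best[6] = 34  (first piece 1, then best[5]=31)
best[7] = 42  (first piece 2, then best[5]=31)
best[8] = 45  (first piece 1, then best[7]=42)
best[9] = 53  (first piece 2, then best[7]=42)
One optimal cutting: 5 + 2 + 2 → $31 + $11 + $11 = $53.

53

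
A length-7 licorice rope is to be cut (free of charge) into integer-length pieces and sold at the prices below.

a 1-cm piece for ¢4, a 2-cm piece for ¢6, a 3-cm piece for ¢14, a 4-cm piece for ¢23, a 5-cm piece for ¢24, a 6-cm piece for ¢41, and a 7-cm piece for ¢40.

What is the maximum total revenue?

Build v[k] bottom-up: v[k] = max over allowed piece i of (p[i] + v[k−i]).
v[1] = 4
v[2] = max(4+4, 6+0) = 8
v[3] = max(4+8, 6+4, 14+0) = 14
v[4] = max(4+14, 6+8, 14+4, 23+0) = 23
v[5] = max(4+23, 6+14, 14+8, 23+4, 24+0) = 27
v[6] = max(4+27, 6+23, 14+14, 23+8, 24+4, 41+0) = 41
v[7] = max(4+41, 6+27, 14+23, …, 41+4, 40+0) = 45
One optimal cutting: 6 + 1 → ¢41 + ¢4 = ¢45.

45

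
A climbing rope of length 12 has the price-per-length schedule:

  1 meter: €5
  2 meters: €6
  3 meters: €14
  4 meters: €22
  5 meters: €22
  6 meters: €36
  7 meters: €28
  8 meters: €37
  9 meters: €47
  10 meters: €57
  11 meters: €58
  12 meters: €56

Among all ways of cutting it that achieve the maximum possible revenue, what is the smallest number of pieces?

2

Build r[k] bottom-up: r[k] = max over allowed piece i of (p[i] + r[k−i]).
r[1] = 5
r[2] = 10  (first piece 1, then r[1]=5)
r[3] = 15  (first piece 1, then r[2]=10)
r[4] = 22
r[5] = 27  (first piece 1, then r[4]=22)
r[6] = 36
r[7] = 41  (first piece 1, then r[6]=36)
r[8] = 46  (first piece 1, then r[7]=41)
r[9] = 51  (first piece 1, then r[8]=46)
r[10] = 58  (first piece 4, then r[6]=36)
r[11] = 63  (first piece 1, then r[10]=58)
r[12] = 72  (first piece 6, then r[6]=36)
Maximum revenue is €72.
Now minimize piece count subject to staying optimal: for each k, pieces[k] = 1 + min over i with p[i]+r[k−i]=r[k] of pieces[k−i].
pieces[9] = 4
pieces[10] = 2
pieces[11] = 3
pieces[12] = 2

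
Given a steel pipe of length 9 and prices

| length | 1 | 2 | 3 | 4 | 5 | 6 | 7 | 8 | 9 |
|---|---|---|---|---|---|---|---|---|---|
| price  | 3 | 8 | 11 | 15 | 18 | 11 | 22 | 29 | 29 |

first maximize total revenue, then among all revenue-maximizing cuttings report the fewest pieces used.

4

Build r[k] bottom-up: r[k] = max over allowed piece i of (p[i] + r[k−i]).
r[1] = 3
r[2] = max(3+3, 8+0) = 8
r[3] = max(3+8, 8+3, 11+0) = 11
r[4] = max(3+11, 8+8, 11+3, 15+0) = 16
r[5] = max(3+16, 8+11, 11+8, 15+3, 18+0) = 19
r[6] = max(3+19, 8+16, 11+11, 15+8, 18+3, 11+0) = 24
r[7] = max(3+24, 8+19, 11+16, …, 11+3, 22+0) = 27
r[8] = max(3+27, 8+24, 11+19, …, 22+3, 29+0) = 32
r[9] = max(3+32, 8+27, 11+24, …, 29+3, 29+0) = 35
Maximum revenue is $35.
Now minimize piece count subject to staying optimal: for each k, pieces[k] = 1 + min over i with p[i]+r[k−i]=r[k] of pieces[k−i].
pieces[6] = 3
pieces[7] = 3
pieces[8] = 4
pieces[9] = 4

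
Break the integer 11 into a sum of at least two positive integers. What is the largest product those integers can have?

54

Fill f[k] for k=2..11: at each k try every first piece i and multiply by the better of (k−i) uncut or f[k−i].
f[2] = 1*max(1,0) = 1*1 = 1
f[3] = 1*max(2,1) = 1*2 = 2
f[4] = 2*max(2,1) = 2*2 = 4
f[5] = 2*max(3,2) = 2*3 = 6
f[6] = 3*max(3,2) = 3*3 = 9
f[7] = 2*max(5,6) = 2*6 = 12
f[8] = 2*max(6,9) = 2*9 = 18
f[9] = 3*max(6,9) = 3*9 = 27
f[10] = 2*max(8,18) = 2*18 = 36
f[11] = 2*max(9,27) = 2*27 = 54
One optimal split: 3 + 3 + 3 + 2; product 3*3*3*2 = 54.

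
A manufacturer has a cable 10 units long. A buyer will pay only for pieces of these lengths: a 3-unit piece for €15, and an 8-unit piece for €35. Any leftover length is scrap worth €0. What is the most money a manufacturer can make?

Let best[k] be the best obtainable value from length k. For each k, try every first piece i and keep the best of price[i] + best[k−i].
best[1] = 0
best[2] = 0
best[3] = 15
best[4] = 15
best[5] = 15
best[6] = 30  (first piece 3, then best[3]=15)
best[7] = 30
best[8] = 35
best[9] = 45  (first piece 3, then best[6]=30)
best[10] = 45
One optimal cutting: pieces 3 + 3 + 3 with 1 unit of scrap → €45.

45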